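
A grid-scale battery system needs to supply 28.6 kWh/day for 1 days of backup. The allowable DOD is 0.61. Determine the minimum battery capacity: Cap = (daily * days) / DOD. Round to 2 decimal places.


Total energy needed = daily * days = 28.6 * 1 = 28.6 kWh
Account for depth of discharge:
  Cap = total_energy / DOD = 28.6 / 0.61
  Cap = 46.89 kWh

46.89


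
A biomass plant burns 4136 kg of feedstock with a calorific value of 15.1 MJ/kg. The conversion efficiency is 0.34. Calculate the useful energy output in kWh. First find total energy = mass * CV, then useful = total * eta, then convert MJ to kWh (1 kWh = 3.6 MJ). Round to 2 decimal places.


Total energy = mass * CV = 4136 * 15.1 = 62453.6 MJ
Useful energy = total * eta = 62453.6 * 0.34 = 21234.22 MJ
Convert to kWh: 21234.22 / 3.6
Useful energy = 5898.40 kWh

5898.40


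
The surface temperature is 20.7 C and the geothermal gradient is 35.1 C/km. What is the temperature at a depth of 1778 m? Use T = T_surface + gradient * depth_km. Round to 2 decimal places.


Convert depth to km: 1778 / 1000 = 1.778 km
Temperature increase = gradient * depth_km = 35.1 * 1.778 = 62.41 C
Temperature at depth = T_surface + delta_T = 20.7 + 62.41
T = 83.11 C

83.11


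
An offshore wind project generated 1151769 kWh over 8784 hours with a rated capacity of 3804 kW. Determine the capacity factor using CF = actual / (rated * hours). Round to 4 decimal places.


Capacity factor = actual output / maximum possible output
Maximum possible = rated * hours = 3804 * 8784 = 33414336 kWh
CF = 1151769 / 33414336
CF = 0.0345

0.0345


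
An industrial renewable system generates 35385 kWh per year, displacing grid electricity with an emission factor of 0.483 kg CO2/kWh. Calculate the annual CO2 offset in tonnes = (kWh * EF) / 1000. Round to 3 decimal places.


CO2 offset in kg = generation * emission_factor
CO2 offset = 35385 * 0.483 = 17090.96 kg
Convert to tonnes:
  CO2 offset = 17090.96 / 1000 = 17.091 tonnes

17.091


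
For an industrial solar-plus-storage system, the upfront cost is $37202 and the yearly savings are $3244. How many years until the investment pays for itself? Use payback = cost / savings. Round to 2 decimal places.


Simple payback period = initial cost / annual savings
Payback = 37202 / 3244
Payback = 11.47 years

11.47


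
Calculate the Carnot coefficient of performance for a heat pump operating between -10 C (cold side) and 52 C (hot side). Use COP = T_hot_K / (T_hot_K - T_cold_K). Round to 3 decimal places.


Convert to Kelvin:
  T_hot = 52 + 273.15 = 325.15 K
  T_cold = -10 + 273.15 = 263.15 K
Apply Carnot COP formula:
  COP = T_hot_K / (T_hot_K - T_cold_K) = 325.15 / 62.0
  COP = 5.244

5.244


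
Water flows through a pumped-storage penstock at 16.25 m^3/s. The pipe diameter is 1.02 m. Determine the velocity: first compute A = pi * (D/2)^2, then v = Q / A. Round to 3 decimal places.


Compute pipe cross-sectional area:
  A = pi * (D/2)^2 = pi * (1.02/2)^2 = 0.8171 m^2
Calculate velocity:
  v = Q / A = 16.25 / 0.8171
  v = 19.887 m/s

19.887


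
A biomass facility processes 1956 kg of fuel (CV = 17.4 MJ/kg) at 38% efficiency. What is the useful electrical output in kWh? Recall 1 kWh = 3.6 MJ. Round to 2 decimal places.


Total energy = mass * CV = 1956 * 17.4 = 34034.4 MJ
Useful energy = total * eta = 34034.4 * 0.38 = 12933.07 MJ
Convert to kWh: 12933.07 / 3.6
Useful energy = 3592.52 kWh

3592.52


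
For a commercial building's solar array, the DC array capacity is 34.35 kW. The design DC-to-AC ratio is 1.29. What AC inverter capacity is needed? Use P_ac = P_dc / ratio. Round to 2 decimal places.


The inverter AC capacity is determined by the DC/AC ratio.
Given: P_dc = 34.35 kW, DC/AC ratio = 1.29
P_ac = P_dc / ratio = 34.35 / 1.29
P_ac = 26.63 kW

26.63


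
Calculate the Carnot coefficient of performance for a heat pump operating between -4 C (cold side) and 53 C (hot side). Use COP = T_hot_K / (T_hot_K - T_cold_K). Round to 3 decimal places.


Convert to Kelvin:
  T_hot = 53 + 273.15 = 326.15 K
  T_cold = -4 + 273.15 = 269.15 K
Apply Carnot COP formula:
  COP = T_hot_K / (T_hot_K - T_cold_K) = 326.15 / 57.0
  COP = 5.722

5.722


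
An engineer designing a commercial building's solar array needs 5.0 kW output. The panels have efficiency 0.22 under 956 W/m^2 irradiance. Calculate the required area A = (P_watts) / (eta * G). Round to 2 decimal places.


Convert target power to watts: P = 5.0 * 1000 = 5000.0 W
Compute denominator: eta * G = 0.22 * 956 = 210.32
Required area A = P / (eta * G) = 5000.0 / 210.32
A = 23.77 m^2

23.77


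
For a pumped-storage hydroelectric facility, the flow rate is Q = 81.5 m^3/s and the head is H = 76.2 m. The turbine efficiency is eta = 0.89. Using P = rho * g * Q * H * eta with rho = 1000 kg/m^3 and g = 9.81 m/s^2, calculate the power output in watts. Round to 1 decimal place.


Apply the hydropower formula P = rho * g * Q * H * eta
rho * g = 1000 * 9.81 = 9810.0
P = 9810.0 * 81.5 * 76.2 * 0.89
P = 54221508.3 W

54221508.3


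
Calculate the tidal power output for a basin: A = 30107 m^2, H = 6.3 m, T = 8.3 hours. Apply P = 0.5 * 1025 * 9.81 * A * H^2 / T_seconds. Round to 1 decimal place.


Convert period to seconds: T = 8.3 * 3600 = 29880.0 s
H^2 = 6.3^2 = 39.69
P = 0.5 * rho * g * A * H^2 / T
P = 0.5 * 1025 * 9.81 * 30107 * 39.69 / 29880.0
P = 201062.4 W

201062.4


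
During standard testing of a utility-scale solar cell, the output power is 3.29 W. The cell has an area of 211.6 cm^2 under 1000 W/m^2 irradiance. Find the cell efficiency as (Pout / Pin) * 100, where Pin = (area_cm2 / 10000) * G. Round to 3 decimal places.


First compute the input power:
  Pin = area_cm2 / 10000 * G = 211.6 / 10000 * 1000 = 21.16 W
Then compute efficiency:
  Efficiency = (Pout / Pin) * 100 = (3.29 / 21.16) * 100
  Efficiency = 15.548%

15.548


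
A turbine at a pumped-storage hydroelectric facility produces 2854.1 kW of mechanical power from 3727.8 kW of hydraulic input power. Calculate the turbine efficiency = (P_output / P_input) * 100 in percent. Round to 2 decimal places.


Turbine efficiency = (output power / input power) * 100
eta = (2854.1 / 3727.8) * 100
eta = 76.56%

76.56


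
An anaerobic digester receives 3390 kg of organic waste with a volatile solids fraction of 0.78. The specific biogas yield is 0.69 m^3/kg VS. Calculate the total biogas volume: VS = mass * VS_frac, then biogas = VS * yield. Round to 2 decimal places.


Compute volatile solids:
  VS = mass * VS_fraction = 3390 * 0.78 = 2644.2 kg
Calculate biogas volume:
  Biogas = VS * specific_yield = 2644.2 * 0.69
  Biogas = 1824.50 m^3

1824.50


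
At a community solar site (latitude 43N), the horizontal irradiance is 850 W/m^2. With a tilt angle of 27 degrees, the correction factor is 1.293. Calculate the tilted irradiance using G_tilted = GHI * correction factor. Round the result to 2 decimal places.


Identify the given values:
  GHI = 850 W/m^2, tilt correction factor = 1.293
Apply the formula G_tilted = GHI * factor:
  G_tilted = 850 * 1.293
  G_tilted = 1099.05 W/m^2

1099.05


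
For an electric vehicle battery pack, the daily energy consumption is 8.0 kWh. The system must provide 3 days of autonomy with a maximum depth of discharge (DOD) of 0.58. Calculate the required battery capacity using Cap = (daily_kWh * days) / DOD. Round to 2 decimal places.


Total energy needed = daily * days = 8.0 * 3 = 24.0 kWh
Account for depth of discharge:
  Cap = total_energy / DOD = 24.0 / 0.58
  Cap = 41.38 kWh

41.38


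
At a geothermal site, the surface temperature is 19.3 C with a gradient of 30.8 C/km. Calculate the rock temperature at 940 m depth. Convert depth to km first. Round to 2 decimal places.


Convert depth to km: 940 / 1000 = 0.94 km
Temperature increase = gradient * depth_km = 30.8 * 0.94 = 28.95 C
Temperature at depth = T_surface + delta_T = 19.3 + 28.95
T = 48.25 C

48.25


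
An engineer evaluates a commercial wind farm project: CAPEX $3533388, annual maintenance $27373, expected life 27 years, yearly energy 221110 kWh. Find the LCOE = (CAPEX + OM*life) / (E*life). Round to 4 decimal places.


Total cost = CAPEX + OM * lifetime = 3533388 + 27373 * 27 = 3533388 + 739071 = 4272459
Total generation = annual * lifetime = 221110 * 27 = 5969970 kWh
LCOE = 4272459 / 5969970
LCOE = 0.7157 $/kWh

0.7157


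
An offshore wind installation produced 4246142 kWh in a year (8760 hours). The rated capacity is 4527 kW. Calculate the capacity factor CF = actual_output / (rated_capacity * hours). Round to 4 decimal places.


Capacity factor = actual output / maximum possible output
Maximum possible = rated * hours = 4527 * 8760 = 39656520 kWh
CF = 4246142 / 39656520
CF = 0.1071

0.1071


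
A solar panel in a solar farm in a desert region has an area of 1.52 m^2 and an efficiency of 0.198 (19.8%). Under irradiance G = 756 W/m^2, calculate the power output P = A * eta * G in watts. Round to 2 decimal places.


Use the solar power formula P = A * eta * G.
Given: A = 1.52 m^2, eta = 0.198, G = 756 W/m^2
P = 1.52 * 0.198 * 756
P = 227.53 W

227.53


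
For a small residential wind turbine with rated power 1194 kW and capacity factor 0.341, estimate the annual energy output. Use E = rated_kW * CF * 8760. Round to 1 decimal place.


Annual energy = rated_kW * capacity_factor * hours_per_year
Given: P_rated = 1194 kW, CF = 0.341, hours = 8760
E = 1194 * 0.341 * 8760
E = 3566669.0 kWh

3566669.0


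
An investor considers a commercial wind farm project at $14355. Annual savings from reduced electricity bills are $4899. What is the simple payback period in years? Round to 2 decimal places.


Simple payback period = initial cost / annual savings
Payback = 14355 / 4899
Payback = 2.93 years

2.93


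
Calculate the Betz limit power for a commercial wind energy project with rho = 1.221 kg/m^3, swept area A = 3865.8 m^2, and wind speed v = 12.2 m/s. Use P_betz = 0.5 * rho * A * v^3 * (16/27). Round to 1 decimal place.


The Betz coefficient Cp_max = 16/27 = 0.5926
v^3 = 12.2^3 = 1815.848
P_betz = 0.5 * rho * A * v^3 * Cp_max
P_betz = 0.5 * 1.221 * 3865.8 * 1815.848 * 0.5926
P_betz = 2539573.3 W

2539573.3


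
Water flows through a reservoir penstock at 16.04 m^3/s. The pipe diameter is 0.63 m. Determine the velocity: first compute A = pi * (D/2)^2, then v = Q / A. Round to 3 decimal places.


Compute pipe cross-sectional area:
  A = pi * (D/2)^2 = pi * (0.63/2)^2 = 0.3117 m^2
Calculate velocity:
  v = Q / A = 16.04 / 0.3117
  v = 51.456 m/s

51.456


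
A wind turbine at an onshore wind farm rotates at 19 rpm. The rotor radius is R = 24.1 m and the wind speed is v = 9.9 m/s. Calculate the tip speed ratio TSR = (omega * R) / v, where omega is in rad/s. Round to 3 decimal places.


Convert rotational speed to rad/s:
  omega = 19 * 2 * pi / 60 = 1.9897 rad/s
Compute tip speed:
  v_tip = omega * R = 1.9897 * 24.1 = 47.951 m/s
Tip speed ratio:
  TSR = v_tip / v_wind = 47.951 / 9.9 = 4.844

4.844


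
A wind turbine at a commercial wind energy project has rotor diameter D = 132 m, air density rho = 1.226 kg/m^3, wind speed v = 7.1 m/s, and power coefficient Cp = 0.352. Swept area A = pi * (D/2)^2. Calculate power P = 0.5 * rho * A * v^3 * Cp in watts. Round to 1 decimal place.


Step 1 -- Compute swept area:
  A = pi * (D/2)^2 = pi * (132/2)^2 = 13684.78 m^2
Step 2 -- Apply wind power equation:
  P = 0.5 * rho * A * v^3 * Cp
  v^3 = 7.1^3 = 357.911
  P = 0.5 * 1.226 * 13684.78 * 357.911 * 0.352
  P = 1056856.3 W

1056856.3


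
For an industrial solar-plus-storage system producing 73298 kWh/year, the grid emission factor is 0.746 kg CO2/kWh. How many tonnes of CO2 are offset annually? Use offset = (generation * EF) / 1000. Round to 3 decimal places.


CO2 offset in kg = generation * emission_factor
CO2 offset = 73298 * 0.746 = 54680.31 kg
Convert to tonnes:
  CO2 offset = 54680.31 / 1000 = 54.680 tonnes

54.680


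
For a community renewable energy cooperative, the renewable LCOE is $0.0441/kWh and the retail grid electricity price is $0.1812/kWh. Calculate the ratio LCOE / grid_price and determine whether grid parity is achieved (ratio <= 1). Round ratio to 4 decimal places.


Compare LCOE to grid price:
  LCOE = $0.0441/kWh, Grid price = $0.1812/kWh
  Ratio = LCOE / grid_price = 0.0441 / 0.1812 = 0.2434
  Grid parity achieved (ratio <= 1)? yes

0.2434


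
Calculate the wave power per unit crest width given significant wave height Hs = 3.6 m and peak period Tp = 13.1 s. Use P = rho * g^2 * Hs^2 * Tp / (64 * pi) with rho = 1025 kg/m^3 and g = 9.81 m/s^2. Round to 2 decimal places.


Apply wave power formula:
  g^2 = 9.81^2 = 96.2361
  Hs^2 = 3.6^2 = 12.96
  Numerator = rho * g^2 * Hs^2 * Tp = 1025 * 96.2361 * 12.96 * 13.1 = 16747044.62
  Denominator = 64 * pi = 201.0619
  P = 16747044.62 / 201.0619 = 83292.97 W/m

83292.97


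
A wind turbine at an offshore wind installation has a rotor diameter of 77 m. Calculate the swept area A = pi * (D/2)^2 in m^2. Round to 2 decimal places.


Compute the rotor radius:
  r = D / 2 = 77 / 2 = 38.5 m
Calculate swept area:
  A = pi * r^2 = pi * 38.5^2
  A = 4656.63 m^2

4656.63


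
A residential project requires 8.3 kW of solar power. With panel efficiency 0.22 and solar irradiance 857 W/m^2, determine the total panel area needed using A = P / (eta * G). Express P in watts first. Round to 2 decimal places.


Convert target power to watts: P = 8.3 * 1000 = 8300.0 W
Compute denominator: eta * G = 0.22 * 857 = 188.54
Required area A = P / (eta * G) = 8300.0 / 188.54
A = 44.02 m^2

44.02


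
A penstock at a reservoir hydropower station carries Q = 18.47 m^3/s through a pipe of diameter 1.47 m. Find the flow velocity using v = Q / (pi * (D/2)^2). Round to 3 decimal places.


Compute pipe cross-sectional area:
  A = pi * (D/2)^2 = pi * (1.47/2)^2 = 1.6972 m^2
Calculate velocity:
  v = Q / A = 18.47 / 1.6972
  v = 10.883 m/s

10.883


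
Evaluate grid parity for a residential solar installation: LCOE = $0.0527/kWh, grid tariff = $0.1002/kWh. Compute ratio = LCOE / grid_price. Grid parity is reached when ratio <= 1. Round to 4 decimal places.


Compare LCOE to grid price:
  LCOE = $0.0527/kWh, Grid price = $0.1002/kWh
  Ratio = LCOE / grid_price = 0.0527 / 0.1002 = 0.5259
  Grid parity achieved (ratio <= 1)? yes

0.5259


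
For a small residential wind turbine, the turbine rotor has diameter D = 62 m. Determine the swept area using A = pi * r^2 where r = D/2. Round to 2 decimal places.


Compute the rotor radius:
  r = D / 2 = 62 / 2 = 31.0 m
Calculate swept area:
  A = pi * r^2 = pi * 31.0^2
  A = 3019.07 m^2

3019.07


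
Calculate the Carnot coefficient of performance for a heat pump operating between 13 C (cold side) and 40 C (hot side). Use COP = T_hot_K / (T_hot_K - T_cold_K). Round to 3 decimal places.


Convert to Kelvin:
  T_hot = 40 + 273.15 = 313.15 K
  T_cold = 13 + 273.15 = 286.15 K
Apply Carnot COP formula:
  COP = T_hot_K / (T_hot_K - T_cold_K) = 313.15 / 27.0
  COP = 11.598

11.598


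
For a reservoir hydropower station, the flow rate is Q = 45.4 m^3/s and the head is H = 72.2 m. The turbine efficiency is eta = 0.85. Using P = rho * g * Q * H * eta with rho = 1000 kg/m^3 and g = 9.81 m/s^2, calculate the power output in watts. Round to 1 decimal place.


Apply the hydropower formula P = rho * g * Q * H * eta
rho * g = 1000 * 9.81 = 9810.0
P = 9810.0 * 45.4 * 72.2 * 0.85
P = 27332602.4 W

27332602.4


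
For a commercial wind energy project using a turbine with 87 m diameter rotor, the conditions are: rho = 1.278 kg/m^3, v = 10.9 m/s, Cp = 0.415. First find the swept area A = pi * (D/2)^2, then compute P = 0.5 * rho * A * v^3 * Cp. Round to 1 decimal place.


Step 1 -- Compute swept area:
  A = pi * (D/2)^2 = pi * (87/2)^2 = 5944.68 m^2
Step 2 -- Apply wind power equation:
  P = 0.5 * rho * A * v^3 * Cp
  v^3 = 10.9^3 = 1295.029
  P = 0.5 * 1.278 * 5944.68 * 1295.029 * 0.415
  P = 2041535.0 W

2041535.0


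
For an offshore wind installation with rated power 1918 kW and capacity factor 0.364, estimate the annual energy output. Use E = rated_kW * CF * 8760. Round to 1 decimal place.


Annual energy = rated_kW * capacity_factor * hours_per_year
Given: P_rated = 1918 kW, CF = 0.364, hours = 8760
E = 1918 * 0.364 * 8760
E = 6115811.5 kWh

6115811.5


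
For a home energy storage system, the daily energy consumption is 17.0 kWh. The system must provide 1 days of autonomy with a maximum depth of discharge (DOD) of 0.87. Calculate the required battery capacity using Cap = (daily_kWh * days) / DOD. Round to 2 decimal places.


Total energy needed = daily * days = 17.0 * 1 = 17.0 kWh
Account for depth of discharge:
  Cap = total_energy / DOD = 17.0 / 0.87
  Cap = 19.54 kWh

19.54


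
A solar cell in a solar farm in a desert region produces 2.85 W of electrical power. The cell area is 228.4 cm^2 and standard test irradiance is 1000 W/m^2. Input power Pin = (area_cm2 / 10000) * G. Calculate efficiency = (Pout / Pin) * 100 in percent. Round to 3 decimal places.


First compute the input power:
  Pin = area_cm2 / 10000 * G = 228.4 / 10000 * 1000 = 22.84 W
Then compute efficiency:
  Efficiency = (Pout / Pin) * 100 = (2.85 / 22.84) * 100
  Efficiency = 12.478%

12.478


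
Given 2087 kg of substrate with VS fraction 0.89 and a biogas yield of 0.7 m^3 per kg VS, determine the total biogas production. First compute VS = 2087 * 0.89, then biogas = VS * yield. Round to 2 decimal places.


Compute volatile solids:
  VS = mass * VS_fraction = 2087 * 0.89 = 1857.43 kg
Calculate biogas volume:
  Biogas = VS * specific_yield = 1857.43 * 0.7
  Biogas = 1300.20 m^3

1300.20


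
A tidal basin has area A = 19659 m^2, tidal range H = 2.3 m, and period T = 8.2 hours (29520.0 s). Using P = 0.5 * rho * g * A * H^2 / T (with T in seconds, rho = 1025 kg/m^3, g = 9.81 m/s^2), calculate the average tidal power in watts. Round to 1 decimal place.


Convert period to seconds: T = 8.2 * 3600 = 29520.0 s
H^2 = 2.3^2 = 5.29
P = 0.5 * rho * g * A * H^2 / T
P = 0.5 * 1025 * 9.81 * 19659 * 5.29 / 29520.0
P = 17711.8 W

17711.8


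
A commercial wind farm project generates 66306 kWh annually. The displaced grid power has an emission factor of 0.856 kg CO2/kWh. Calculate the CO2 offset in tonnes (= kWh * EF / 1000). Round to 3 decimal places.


CO2 offset in kg = generation * emission_factor
CO2 offset = 66306 * 0.856 = 56757.94 kg
Convert to tonnes:
  CO2 offset = 56757.94 / 1000 = 56.758 tonnes

56.758


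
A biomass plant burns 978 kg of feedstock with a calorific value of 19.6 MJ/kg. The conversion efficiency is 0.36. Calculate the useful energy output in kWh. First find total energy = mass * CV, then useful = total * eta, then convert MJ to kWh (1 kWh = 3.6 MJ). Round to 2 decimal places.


Total energy = mass * CV = 978 * 19.6 = 19168.8 MJ
Useful energy = total * eta = 19168.8 * 0.36 = 6900.77 MJ
Convert to kWh: 6900.77 / 3.6
Useful energy = 1916.88 kWh

1916.88


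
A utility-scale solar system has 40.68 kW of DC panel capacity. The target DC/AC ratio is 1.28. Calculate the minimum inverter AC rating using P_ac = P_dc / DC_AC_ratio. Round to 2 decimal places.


The inverter AC capacity is determined by the DC/AC ratio.
Given: P_dc = 40.68 kW, DC/AC ratio = 1.28
P_ac = P_dc / ratio = 40.68 / 1.28
P_ac = 31.78 kW

31.78


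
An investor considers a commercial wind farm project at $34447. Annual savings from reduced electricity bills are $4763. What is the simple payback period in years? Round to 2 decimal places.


Simple payback period = initial cost / annual savings
Payback = 34447 / 4763
Payback = 7.23 years

7.23


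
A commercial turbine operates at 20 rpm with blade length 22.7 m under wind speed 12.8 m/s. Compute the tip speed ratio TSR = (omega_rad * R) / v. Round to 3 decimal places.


Convert rotational speed to rad/s:
  omega = 20 * 2 * pi / 60 = 2.0944 rad/s
Compute tip speed:
  v_tip = omega * R = 2.0944 * 22.7 = 47.543 m/s
Tip speed ratio:
  TSR = v_tip / v_wind = 47.543 / 12.8 = 3.714

3.714


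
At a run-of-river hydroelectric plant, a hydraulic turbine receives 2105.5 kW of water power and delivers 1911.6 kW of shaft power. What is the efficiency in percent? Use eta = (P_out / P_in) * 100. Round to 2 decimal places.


Turbine efficiency = (output power / input power) * 100
eta = (1911.6 / 2105.5) * 100
eta = 90.79%

90.79


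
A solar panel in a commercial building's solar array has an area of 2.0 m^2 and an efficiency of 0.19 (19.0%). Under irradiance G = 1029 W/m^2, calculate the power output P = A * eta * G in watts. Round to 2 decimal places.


Use the solar power formula P = A * eta * G.
Given: A = 2.0 m^2, eta = 0.19, G = 1029 W/m^2
P = 2.0 * 0.19 * 1029
P = 391.02 W

391.02


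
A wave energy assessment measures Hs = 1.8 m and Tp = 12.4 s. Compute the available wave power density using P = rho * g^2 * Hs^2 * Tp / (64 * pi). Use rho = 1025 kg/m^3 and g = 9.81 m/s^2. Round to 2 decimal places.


Apply wave power formula:
  g^2 = 9.81^2 = 96.2361
  Hs^2 = 1.8^2 = 3.24
  Numerator = rho * g^2 * Hs^2 * Tp = 1025 * 96.2361 * 3.24 * 12.4 = 3963041.09
  Denominator = 64 * pi = 201.0619
  P = 3963041.09 / 201.0619 = 19710.55 W/m

19710.55


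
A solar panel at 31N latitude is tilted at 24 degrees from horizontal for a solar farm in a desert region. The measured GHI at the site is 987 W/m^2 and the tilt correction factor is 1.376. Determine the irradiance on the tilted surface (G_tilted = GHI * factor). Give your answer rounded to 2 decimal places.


Identify the given values:
  GHI = 987 W/m^2, tilt correction factor = 1.376
Apply the formula G_tilted = GHI * factor:
  G_tilted = 987 * 1.376
  G_tilted = 1358.11 W/m^2

1358.11


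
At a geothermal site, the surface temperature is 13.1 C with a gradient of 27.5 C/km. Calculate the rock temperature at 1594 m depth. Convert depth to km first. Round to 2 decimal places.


Convert depth to km: 1594 / 1000 = 1.594 km
Temperature increase = gradient * depth_km = 27.5 * 1.594 = 43.84 C
Temperature at depth = T_surface + delta_T = 13.1 + 43.84
T = 56.94 C

56.94


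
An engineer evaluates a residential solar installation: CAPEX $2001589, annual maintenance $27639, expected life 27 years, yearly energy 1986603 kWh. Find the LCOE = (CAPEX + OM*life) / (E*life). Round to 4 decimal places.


Total cost = CAPEX + OM * lifetime = 2001589 + 27639 * 27 = 2001589 + 746253 = 2747842
Total generation = annual * lifetime = 1986603 * 27 = 53638281 kWh
LCOE = 2747842 / 53638281
LCOE = 0.0512 $/kWh

0.0512


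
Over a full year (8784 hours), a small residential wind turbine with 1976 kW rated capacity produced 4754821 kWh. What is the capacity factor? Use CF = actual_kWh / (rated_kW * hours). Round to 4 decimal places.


Capacity factor = actual output / maximum possible output
Maximum possible = rated * hours = 1976 * 8784 = 17357184 kWh
CF = 4754821 / 17357184
CF = 0.2739

0.2739


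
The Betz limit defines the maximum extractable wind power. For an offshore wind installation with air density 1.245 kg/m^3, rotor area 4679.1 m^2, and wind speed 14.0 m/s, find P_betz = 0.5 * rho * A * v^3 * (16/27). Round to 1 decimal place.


The Betz coefficient Cp_max = 16/27 = 0.5926
v^3 = 14.0^3 = 2744.0
P_betz = 0.5 * rho * A * v^3 * Cp_max
P_betz = 0.5 * 1.245 * 4679.1 * 2744.0 * 0.5926
P_betz = 4736330.6 W

4736330.6


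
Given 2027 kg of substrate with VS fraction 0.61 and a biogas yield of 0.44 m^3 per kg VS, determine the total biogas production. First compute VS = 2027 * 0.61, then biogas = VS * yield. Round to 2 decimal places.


Compute volatile solids:
  VS = mass * VS_fraction = 2027 * 0.61 = 1236.47 kg
Calculate biogas volume:
  Biogas = VS * specific_yield = 1236.47 * 0.44
  Biogas = 544.05 m^3

544.05


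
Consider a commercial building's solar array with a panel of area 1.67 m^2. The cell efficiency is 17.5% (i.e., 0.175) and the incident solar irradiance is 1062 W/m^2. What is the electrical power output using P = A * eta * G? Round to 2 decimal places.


Use the solar power formula P = A * eta * G.
Given: A = 1.67 m^2, eta = 0.175, G = 1062 W/m^2
P = 1.67 * 0.175 * 1062
P = 310.37 W

310.37


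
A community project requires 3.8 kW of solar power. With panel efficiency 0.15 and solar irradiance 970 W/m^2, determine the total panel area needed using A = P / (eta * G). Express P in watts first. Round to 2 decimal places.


Convert target power to watts: P = 3.8 * 1000 = 3800.0 W
Compute denominator: eta * G = 0.15 * 970 = 145.5
Required area A = P / (eta * G) = 3800.0 / 145.5
A = 26.12 m^2

26.12


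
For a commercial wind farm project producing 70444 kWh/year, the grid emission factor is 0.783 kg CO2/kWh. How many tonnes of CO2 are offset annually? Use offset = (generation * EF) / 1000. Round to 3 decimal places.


CO2 offset in kg = generation * emission_factor
CO2 offset = 70444 * 0.783 = 55157.65 kg
Convert to tonnes:
  CO2 offset = 55157.65 / 1000 = 55.158 tonnes

55.158


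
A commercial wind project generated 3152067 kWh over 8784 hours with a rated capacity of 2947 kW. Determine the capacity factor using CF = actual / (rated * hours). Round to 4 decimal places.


Capacity factor = actual output / maximum possible output
Maximum possible = rated * hours = 2947 * 8784 = 25886448 kWh
CF = 3152067 / 25886448
CF = 0.1218

0.1218


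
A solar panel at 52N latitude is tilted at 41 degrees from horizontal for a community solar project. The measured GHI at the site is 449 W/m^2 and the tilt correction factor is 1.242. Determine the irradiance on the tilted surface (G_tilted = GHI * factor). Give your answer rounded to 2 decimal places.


Identify the given values:
  GHI = 449 W/m^2, tilt correction factor = 1.242
Apply the formula G_tilted = GHI * factor:
  G_tilted = 449 * 1.242
  G_tilted = 557.66 W/m^2

557.66


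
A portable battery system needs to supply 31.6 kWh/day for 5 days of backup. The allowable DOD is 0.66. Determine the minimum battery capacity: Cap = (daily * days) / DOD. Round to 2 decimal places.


Total energy needed = daily * days = 31.6 * 5 = 158.0 kWh
Account for depth of discharge:
  Cap = total_energy / DOD = 158.0 / 0.66
  Cap = 239.39 kWh

239.39


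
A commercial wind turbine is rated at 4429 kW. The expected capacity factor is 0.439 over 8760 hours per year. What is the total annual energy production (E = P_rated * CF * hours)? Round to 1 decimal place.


Annual energy = rated_kW * capacity_factor * hours_per_year
Given: P_rated = 4429 kW, CF = 0.439, hours = 8760
E = 4429 * 0.439 * 8760
E = 17032339.6 kWh

17032339.6


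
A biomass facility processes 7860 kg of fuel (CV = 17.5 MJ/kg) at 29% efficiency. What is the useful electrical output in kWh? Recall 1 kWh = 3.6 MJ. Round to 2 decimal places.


Total energy = mass * CV = 7860 * 17.5 = 137550.0 MJ
Useful energy = total * eta = 137550.0 * 0.29 = 39889.5 MJ
Convert to kWh: 39889.5 / 3.6
Useful energy = 11080.42 kWh

11080.42


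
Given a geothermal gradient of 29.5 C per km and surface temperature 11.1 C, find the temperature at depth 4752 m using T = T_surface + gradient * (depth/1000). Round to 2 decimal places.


Convert depth to km: 4752 / 1000 = 4.752 km
Temperature increase = gradient * depth_km = 29.5 * 4.752 = 140.18 C
Temperature at depth = T_surface + delta_T = 11.1 + 140.18
T = 151.28 C

151.28


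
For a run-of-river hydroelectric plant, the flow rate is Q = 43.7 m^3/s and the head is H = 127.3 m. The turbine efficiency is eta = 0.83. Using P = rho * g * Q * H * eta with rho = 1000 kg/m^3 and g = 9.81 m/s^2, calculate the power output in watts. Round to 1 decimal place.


Apply the hydropower formula P = rho * g * Q * H * eta
rho * g = 1000 * 9.81 = 9810.0
P = 9810.0 * 43.7 * 127.3 * 0.83
P = 45295696.3 W

45295696.3


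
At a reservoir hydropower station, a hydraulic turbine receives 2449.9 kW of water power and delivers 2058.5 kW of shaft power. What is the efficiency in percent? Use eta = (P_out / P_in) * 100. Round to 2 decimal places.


Turbine efficiency = (output power / input power) * 100
eta = (2058.5 / 2449.9) * 100
eta = 84.02%

84.02


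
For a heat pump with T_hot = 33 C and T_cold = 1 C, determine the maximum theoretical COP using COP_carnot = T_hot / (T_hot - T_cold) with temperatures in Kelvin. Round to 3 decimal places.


Convert to Kelvin:
  T_hot = 33 + 273.15 = 306.15 K
  T_cold = 1 + 273.15 = 274.15 K
Apply Carnot COP formula:
  COP = T_hot_K / (T_hot_K - T_cold_K) = 306.15 / 32.0
  COP = 9.567

9.567


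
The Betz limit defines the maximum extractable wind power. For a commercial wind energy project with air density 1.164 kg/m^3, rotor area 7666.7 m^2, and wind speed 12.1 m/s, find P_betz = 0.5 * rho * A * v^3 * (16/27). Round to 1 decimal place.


The Betz coefficient Cp_max = 16/27 = 0.5926
v^3 = 12.1^3 = 1771.561
P_betz = 0.5 * rho * A * v^3 * Cp_max
P_betz = 0.5 * 1.164 * 7666.7 * 1771.561 * 0.5926
P_betz = 4684290.1 W

4684290.1


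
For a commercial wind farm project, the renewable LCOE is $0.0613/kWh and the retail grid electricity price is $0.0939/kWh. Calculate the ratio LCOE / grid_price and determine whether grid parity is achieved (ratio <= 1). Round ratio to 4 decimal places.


Compare LCOE to grid price:
  LCOE = $0.0613/kWh, Grid price = $0.0939/kWh
  Ratio = LCOE / grid_price = 0.0613 / 0.0939 = 0.6528
  Grid parity achieved (ratio <= 1)? yes

0.6528


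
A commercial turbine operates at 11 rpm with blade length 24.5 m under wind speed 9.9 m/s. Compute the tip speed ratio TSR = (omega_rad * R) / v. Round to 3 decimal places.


Convert rotational speed to rad/s:
  omega = 11 * 2 * pi / 60 = 1.1519 rad/s
Compute tip speed:
  v_tip = omega * R = 1.1519 * 24.5 = 28.222 m/s
Tip speed ratio:
  TSR = v_tip / v_wind = 28.222 / 9.9 = 2.851

2.851


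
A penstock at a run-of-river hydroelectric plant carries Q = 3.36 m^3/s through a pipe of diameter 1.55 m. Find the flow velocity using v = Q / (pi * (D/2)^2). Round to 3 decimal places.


Compute pipe cross-sectional area:
  A = pi * (D/2)^2 = pi * (1.55/2)^2 = 1.8869 m^2
Calculate velocity:
  v = Q / A = 3.36 / 1.8869
  v = 1.781 m/s

1.781


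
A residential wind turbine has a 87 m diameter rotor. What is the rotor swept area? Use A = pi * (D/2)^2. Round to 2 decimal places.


Compute the rotor radius:
  r = D / 2 = 87 / 2 = 43.5 m
Calculate swept area:
  A = pi * r^2 = pi * 43.5^2
  A = 5944.68 m^2

5944.68


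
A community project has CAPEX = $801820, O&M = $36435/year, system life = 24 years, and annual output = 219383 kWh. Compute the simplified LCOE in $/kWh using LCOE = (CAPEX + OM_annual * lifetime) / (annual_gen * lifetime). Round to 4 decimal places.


Total cost = CAPEX + OM * lifetime = 801820 + 36435 * 24 = 801820 + 874440 = 1676260
Total generation = annual * lifetime = 219383 * 24 = 5265192 kWh
LCOE = 1676260 / 5265192
LCOE = 0.3184 $/kWh

0.3184


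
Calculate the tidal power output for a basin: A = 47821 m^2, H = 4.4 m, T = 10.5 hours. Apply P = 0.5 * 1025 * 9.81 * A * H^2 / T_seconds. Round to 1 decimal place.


Convert period to seconds: T = 10.5 * 3600 = 37800.0 s
H^2 = 4.4^2 = 19.36
P = 0.5 * rho * g * A * H^2 / T
P = 0.5 * 1025 * 9.81 * 47821 * 19.36 / 37800.0
P = 123138.8 W

123138.8


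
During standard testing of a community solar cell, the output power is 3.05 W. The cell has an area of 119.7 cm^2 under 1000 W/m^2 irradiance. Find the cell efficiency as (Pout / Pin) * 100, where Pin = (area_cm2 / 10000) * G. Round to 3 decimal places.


First compute the input power:
  Pin = area_cm2 / 10000 * G = 119.7 / 10000 * 1000 = 11.97 W
Then compute efficiency:
  Efficiency = (Pout / Pin) * 100 = (3.05 / 11.97) * 100
  Efficiency = 25.480%

25.480


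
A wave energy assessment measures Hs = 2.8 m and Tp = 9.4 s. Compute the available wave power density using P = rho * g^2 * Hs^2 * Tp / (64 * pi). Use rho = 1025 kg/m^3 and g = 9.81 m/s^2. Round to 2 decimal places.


Apply wave power formula:
  g^2 = 9.81^2 = 96.2361
  Hs^2 = 2.8^2 = 7.84
  Numerator = rho * g^2 * Hs^2 * Tp = 1025 * 96.2361 * 7.84 * 9.4 = 7269521.02
  Denominator = 64 * pi = 201.0619
  P = 7269521.02 / 201.0619 = 36155.63 W/m

36155.63


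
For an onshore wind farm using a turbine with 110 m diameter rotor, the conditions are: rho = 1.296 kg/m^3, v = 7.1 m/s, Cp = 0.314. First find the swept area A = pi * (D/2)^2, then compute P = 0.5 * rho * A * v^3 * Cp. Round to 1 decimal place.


Step 1 -- Compute swept area:
  A = pi * (D/2)^2 = pi * (110/2)^2 = 9503.32 m^2
Step 2 -- Apply wind power equation:
  P = 0.5 * rho * A * v^3 * Cp
  v^3 = 7.1^3 = 357.911
  P = 0.5 * 1.296 * 9503.32 * 357.911 * 0.314
  P = 692077.9 W

692077.9


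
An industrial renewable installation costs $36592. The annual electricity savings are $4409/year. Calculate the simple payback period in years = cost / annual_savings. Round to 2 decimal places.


Simple payback period = initial cost / annual savings
Payback = 36592 / 4409
Payback = 8.30 years

8.30


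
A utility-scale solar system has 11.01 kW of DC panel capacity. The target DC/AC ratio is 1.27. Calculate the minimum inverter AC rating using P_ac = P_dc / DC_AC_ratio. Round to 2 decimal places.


The inverter AC capacity is determined by the DC/AC ratio.
Given: P_dc = 11.01 kW, DC/AC ratio = 1.27
P_ac = P_dc / ratio = 11.01 / 1.27
P_ac = 8.67 kW

8.67


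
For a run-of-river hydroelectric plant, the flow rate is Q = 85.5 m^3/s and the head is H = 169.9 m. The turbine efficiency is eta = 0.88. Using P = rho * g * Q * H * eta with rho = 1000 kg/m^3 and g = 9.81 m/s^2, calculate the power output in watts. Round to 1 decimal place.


Apply the hydropower formula P = rho * g * Q * H * eta
rho * g = 1000 * 9.81 = 9810.0
P = 9810.0 * 85.5 * 169.9 * 0.88
P = 125403937.6 W

125403937.6


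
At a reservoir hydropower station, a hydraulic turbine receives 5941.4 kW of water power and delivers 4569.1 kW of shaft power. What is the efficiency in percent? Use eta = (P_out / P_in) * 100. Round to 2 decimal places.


Turbine efficiency = (output power / input power) * 100
eta = (4569.1 / 5941.4) * 100
eta = 76.90%

76.90


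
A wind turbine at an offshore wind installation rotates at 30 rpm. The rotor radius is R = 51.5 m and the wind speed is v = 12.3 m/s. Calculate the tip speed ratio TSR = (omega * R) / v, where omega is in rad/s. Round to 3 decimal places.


Convert rotational speed to rad/s:
  omega = 30 * 2 * pi / 60 = 3.1416 rad/s
Compute tip speed:
  v_tip = omega * R = 3.1416 * 51.5 = 161.792 m/s
Tip speed ratio:
  TSR = v_tip / v_wind = 161.792 / 12.3 = 13.154

13.154


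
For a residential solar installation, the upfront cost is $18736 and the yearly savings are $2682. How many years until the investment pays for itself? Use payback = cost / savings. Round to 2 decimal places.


Simple payback period = initial cost / annual savings
Payback = 18736 / 2682
Payback = 6.99 years

6.99


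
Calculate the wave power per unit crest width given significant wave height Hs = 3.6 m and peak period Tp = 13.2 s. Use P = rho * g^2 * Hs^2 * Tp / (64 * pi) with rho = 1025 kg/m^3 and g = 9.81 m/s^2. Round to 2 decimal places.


Apply wave power formula:
  g^2 = 9.81^2 = 96.2361
  Hs^2 = 3.6^2 = 12.96
  Numerator = rho * g^2 * Hs^2 * Tp = 1025 * 96.2361 * 12.96 * 13.2 = 16874884.65
  Denominator = 64 * pi = 201.0619
  P = 16874884.65 / 201.0619 = 83928.79 W/m

83928.79


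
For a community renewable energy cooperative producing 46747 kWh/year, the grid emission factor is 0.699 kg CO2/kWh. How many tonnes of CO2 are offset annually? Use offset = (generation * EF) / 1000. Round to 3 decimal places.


CO2 offset in kg = generation * emission_factor
CO2 offset = 46747 * 0.699 = 32676.15 kg
Convert to tonnes:
  CO2 offset = 32676.15 / 1000 = 32.676 tonnes

32.676


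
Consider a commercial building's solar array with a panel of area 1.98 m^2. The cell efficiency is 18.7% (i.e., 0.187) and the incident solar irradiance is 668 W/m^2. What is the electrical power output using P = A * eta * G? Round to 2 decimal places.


Use the solar power formula P = A * eta * G.
Given: A = 1.98 m^2, eta = 0.187, G = 668 W/m^2
P = 1.98 * 0.187 * 668
P = 247.33 W

247.33


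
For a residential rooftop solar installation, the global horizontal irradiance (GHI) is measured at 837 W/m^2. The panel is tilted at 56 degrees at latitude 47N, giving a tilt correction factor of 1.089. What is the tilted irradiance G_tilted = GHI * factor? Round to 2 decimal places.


Identify the given values:
  GHI = 837 W/m^2, tilt correction factor = 1.089
Apply the formula G_tilted = GHI * factor:
  G_tilted = 837 * 1.089
  G_tilted = 911.49 W/m^2

911.49


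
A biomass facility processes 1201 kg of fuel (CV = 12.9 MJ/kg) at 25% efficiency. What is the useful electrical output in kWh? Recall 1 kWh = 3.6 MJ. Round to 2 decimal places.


Total energy = mass * CV = 1201 * 12.9 = 15492.9 MJ
Useful energy = total * eta = 15492.9 * 0.25 = 3873.23 MJ
Convert to kWh: 3873.23 / 3.6
Useful energy = 1075.90 kWh

1075.90


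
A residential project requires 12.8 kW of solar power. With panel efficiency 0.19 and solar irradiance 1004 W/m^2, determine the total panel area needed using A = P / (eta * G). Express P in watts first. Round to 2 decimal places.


Convert target power to watts: P = 12.8 * 1000 = 12800.0 W
Compute denominator: eta * G = 0.19 * 1004 = 190.76
Required area A = P / (eta * G) = 12800.0 / 190.76
A = 67.10 m^2

67.10


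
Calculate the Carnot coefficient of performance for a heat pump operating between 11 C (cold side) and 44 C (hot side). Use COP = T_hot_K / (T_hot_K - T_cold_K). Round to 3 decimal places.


Convert to Kelvin:
  T_hot = 44 + 273.15 = 317.15 K
  T_cold = 11 + 273.15 = 284.15 K
Apply Carnot COP formula:
  COP = T_hot_K / (T_hot_K - T_cold_K) = 317.15 / 33.0
  COP = 9.611

9.611


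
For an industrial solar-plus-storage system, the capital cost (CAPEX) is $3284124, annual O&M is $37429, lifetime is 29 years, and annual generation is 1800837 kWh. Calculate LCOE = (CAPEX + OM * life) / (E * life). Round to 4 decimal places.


Total cost = CAPEX + OM * lifetime = 3284124 + 37429 * 29 = 3284124 + 1085441 = 4369565
Total generation = annual * lifetime = 1800837 * 29 = 52224273 kWh
LCOE = 4369565 / 52224273
LCOE = 0.0837 $/kWh

0.0837


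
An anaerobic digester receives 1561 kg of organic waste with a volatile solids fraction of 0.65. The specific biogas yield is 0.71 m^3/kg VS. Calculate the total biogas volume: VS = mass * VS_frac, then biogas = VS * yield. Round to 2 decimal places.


Compute volatile solids:
  VS = mass * VS_fraction = 1561 * 0.65 = 1014.65 kg
Calculate biogas volume:
  Biogas = VS * specific_yield = 1014.65 * 0.71
  Biogas = 720.40 m^3

720.40


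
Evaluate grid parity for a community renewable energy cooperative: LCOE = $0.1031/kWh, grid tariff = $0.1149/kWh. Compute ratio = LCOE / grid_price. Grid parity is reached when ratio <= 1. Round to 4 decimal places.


Compare LCOE to grid price:
  LCOE = $0.1031/kWh, Grid price = $0.1149/kWh
  Ratio = LCOE / grid_price = 0.1031 / 0.1149 = 0.8973
  Grid parity achieved (ratio <= 1)? yes

0.8973


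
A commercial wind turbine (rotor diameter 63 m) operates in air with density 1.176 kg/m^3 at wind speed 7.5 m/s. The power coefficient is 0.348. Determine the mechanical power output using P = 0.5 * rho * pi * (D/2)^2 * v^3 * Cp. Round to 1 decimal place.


Step 1 -- Compute swept area:
  A = pi * (D/2)^2 = pi * (63/2)^2 = 3117.25 m^2
Step 2 -- Apply wind power equation:
  P = 0.5 * rho * A * v^3 * Cp
  v^3 = 7.5^3 = 421.875
  P = 0.5 * 1.176 * 3117.25 * 421.875 * 0.348
  P = 269098.5 W

269098.5


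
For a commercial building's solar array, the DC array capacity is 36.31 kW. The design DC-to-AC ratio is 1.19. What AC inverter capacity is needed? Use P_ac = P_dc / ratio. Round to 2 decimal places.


The inverter AC capacity is determined by the DC/AC ratio.
Given: P_dc = 36.31 kW, DC/AC ratio = 1.19
P_ac = P_dc / ratio = 36.31 / 1.19
P_ac = 30.51 kW

30.51
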